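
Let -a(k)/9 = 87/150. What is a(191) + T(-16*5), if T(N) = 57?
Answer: 2589/50 ≈ 51.780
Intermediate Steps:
a(k) = -261/50 (a(k) = -783/150 = -9*29/50 = -261/50)
a(191) + T(-16*5) = -261/50 + 57 = 2589/50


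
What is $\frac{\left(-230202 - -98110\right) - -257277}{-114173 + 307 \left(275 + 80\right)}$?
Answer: $- \frac{125185}{5188} \approx -24.13$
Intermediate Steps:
$\frac{\left(-230202 - -98110\right) - -257277}{-114173 + 307 \left(275 + 80\right)} = \frac{\left(-230202 + 98110\right) + 257277}{-114173 + 307 \cdot 355} = \frac{-132092 + 257277}{-114173 + 108985} = \frac{125185}{-5188} = 125185 \left(- \frac{1}{5188}\right) = - \frac{125185}{5188}$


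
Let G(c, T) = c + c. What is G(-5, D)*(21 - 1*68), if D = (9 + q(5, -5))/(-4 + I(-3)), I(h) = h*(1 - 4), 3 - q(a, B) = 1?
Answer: 470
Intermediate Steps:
q(a, B) = 2 (q(a, B) = 3 - 1*1 = 3 - 1 = 2)
I(h) = -3*h (I(h) = h*(-3) = -3*h)
D = 11/5 (D = (9 + 2)/(-4 - 3*(-3)) = 11/(-4 + 9) = 11/5 ≈ 2.2000)
G(c, T) = 2*c
G(-5, D)*(21 - 1*68) = (2*(-5))*(21 - 1*68) = -10*(21 - 68) = -10*(-47) = 470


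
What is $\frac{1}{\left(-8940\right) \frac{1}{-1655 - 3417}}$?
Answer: $\frac{1268}{2235} \approx 0.56734$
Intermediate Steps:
$\frac{1}{\left(-8940\right) \frac{1}{-1655 - 3417}} = \frac{1}{\left(-8940\right) \frac{1}{-5072}} = \frac{1}{\left(-8940\right) \left(- \frac{1}{5072}\right)} = \frac{1}{\frac{2235}{1268}} = \frac{1268}{2235}$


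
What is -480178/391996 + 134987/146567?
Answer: -8731942437/28726838866 ≈ -0.30396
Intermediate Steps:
-480178/391996 + 134987/146567 = -480178*1/391996 + 134987*(1/146567) = -240089/195998 + 134987/146567 = -8731942437/28726838866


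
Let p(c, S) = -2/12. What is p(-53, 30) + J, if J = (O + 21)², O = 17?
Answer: 8663/6 ≈ 1443.8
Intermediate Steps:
p(c, S) = -⅙ (p(c, S) = -2*1/12 = -⅙)
J = 1444 (J = (17 + 21)² = 38² = 1444)
p(-53, 30) + J = -⅙ + 1444 = 8663/6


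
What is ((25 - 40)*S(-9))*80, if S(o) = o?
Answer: 10800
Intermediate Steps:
((25 - 40)*S(-9))*80 = ((25 - 40)*(-9))*80 = -15*(-9)*80 = 135*80 = 10800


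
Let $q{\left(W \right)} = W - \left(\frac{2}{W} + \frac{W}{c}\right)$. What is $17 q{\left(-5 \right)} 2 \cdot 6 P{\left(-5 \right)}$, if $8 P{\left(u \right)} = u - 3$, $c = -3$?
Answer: $\frac{6392}{5} \approx 1278.4$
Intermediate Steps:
$P{\left(u \right)} = - \frac{3}{8} + \frac{u}{8}$ ($P{\left(u \right)} = \frac{u - 3}{8} = \frac{-3 + u}{8} = - \frac{3}{8} + \frac{u}{8}$)
$q{\left(W \right)} = - \frac{2}{W} + \frac{4 W}{3}$ ($q{\left(W \right)} = W - \left(\frac{2}{W} + \frac{W}{-3}\right) = W - \left(\frac{2}{W} + W \left(- \frac{1}{3}\right)\right) = W - \left(\frac{2}{W} - \frac{W}{3}\right) = W + \left(- \frac{2}{W} + \frac{W}{3}\right) = - \frac{2}{W} + \frac{4 W}{3}$)
$17 q{\left(-5 \right)} 2 \cdot 6 P{\left(-5 \right)} = 17 \left(- \frac{2}{-5} + \frac{4}{3} \left(-5\right)\right) 2 \cdot 6 \left(- \frac{3}{8} + \frac{1}{8} \left(-5\right)\right) = 17 \left(\left(-2\right) \left(- \frac{1}{5}\right) - \frac{20}{3}\right) 12 \left(- \frac{3}{8} - \frac{5}{8}\right) = 17 \left(\frac{2}{5} - \frac{20}{3}\right) 12 \left(-1\right) = 17 \left(- \frac{94}{15}\right) \left(-12\right) = \left(- \frac{1598}{15}\right) \left(-12\right) = \frac{6392}{5}$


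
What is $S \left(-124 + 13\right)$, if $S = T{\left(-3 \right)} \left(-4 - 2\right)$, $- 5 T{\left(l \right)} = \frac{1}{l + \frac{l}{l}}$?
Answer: $\frac{333}{5} \approx 66.6$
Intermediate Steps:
$T{\left(l \right)} = - \frac{1}{5 \left(1 + l\right)}$ ($T{\left(l \right)} = - \frac{1}{5 \left(l + \frac{l}{l}\right)} = - \frac{1}{5 \left(l + 1\right)} = - \frac{1}{5 \left(1 + l\right)}$)
$S = - \frac{3}{5}$ ($S = - \frac{1}{5 + 5 \left(-3\right)} \left(-4 - 2\right) = - \frac{1}{5 - 15} \left(-6\right) = - \frac{1}{-10} \left(-6\right) = \left(-1\right) \left(- \frac{1}{10}\right) \left(-6\right) = \frac{1}{10} \left(-6\right) = - \frac{3}{5} \approx -0.6$)
$S \left(-124 + 13\right) = - \frac{3 \left(-124 + 13\right)}{5} = \left(- \frac{3}{5}\right) \left(-111\right) = \frac{333}{5}$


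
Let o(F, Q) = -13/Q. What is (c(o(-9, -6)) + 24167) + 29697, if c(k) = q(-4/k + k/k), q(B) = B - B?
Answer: 53864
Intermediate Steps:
q(B) = 0
c(k) = 0
(c(o(-9, -6)) + 24167) + 29697 = (0 + 24167) + 29697 = 24167 + 29697 = 53864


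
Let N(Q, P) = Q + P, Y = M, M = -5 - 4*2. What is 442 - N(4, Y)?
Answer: 451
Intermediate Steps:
M = -13 (M = -5 - 8 = -13)
Y = -13
N(Q, P) = P + Q
442 - N(4, Y) = 442 - (-13 + 4) = 442 - 1*(-9) = 442 + 9 = 451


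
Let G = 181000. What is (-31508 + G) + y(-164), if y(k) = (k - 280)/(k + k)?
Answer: 12258455/82 ≈ 1.4949e+5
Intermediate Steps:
y(k) = (-280 + k)/(2*k) (y(k) = (-280 + k)/((2*k)) = (-280 + k)*(1/(2*k)) = (-280 + k)/(2*k))
(-31508 + G) + y(-164) = (-31508 + 181000) + (½)*(-280 - 164)/(-164) = 149492 + (½)*(-1/164)*(-444) = 149492 + 111/82 = 12258455/82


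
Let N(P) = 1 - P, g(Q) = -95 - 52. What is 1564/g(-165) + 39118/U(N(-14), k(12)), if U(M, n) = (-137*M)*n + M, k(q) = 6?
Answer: -8337002/603435 ≈ -13.816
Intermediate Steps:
g(Q) = -147
U(M, n) = M - 137*M*n (U(M, n) = -137*M*n + M = M - 137*M*n)
1564/g(-165) + 39118/U(N(-14), k(12)) = 1564/(-147) + 39118/(((1 - 1*(-14))*(1 - 137*6))) = 1564*(-1/147) + 39118/(((1 + 14)*(1 - 822))) = -1564/147 + 39118/((15*(-821))) = -1564/147 + 39118/(-12315) = -1564/147 + 39118*(-1/12315) = -1564/147 - 39118/12315 = -8337002/603435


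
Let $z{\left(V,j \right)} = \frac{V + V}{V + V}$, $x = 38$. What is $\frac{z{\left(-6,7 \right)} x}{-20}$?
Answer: $- \frac{19}{10} \approx -1.9$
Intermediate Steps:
$z{\left(V,j \right)} = 1$ ($z{\left(V,j \right)} = \frac{2 V}{2 V} = 2 V \frac{1}{2 V} = 1$)
$\frac{z{\left(-6,7 \right)} x}{-20} = \frac{1 \cdot 38}{-20} = 38 \left(- \frac{1}{20}\right) = - \frac{19}{10}$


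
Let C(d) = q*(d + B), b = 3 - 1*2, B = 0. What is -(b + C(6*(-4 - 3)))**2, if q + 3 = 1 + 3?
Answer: -1681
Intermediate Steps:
q = 1 (q = -3 + (1 + 3) = -3 + 4 = 1)
b = 1 (b = 3 - 2 = 1)
C(d) = d (C(d) = 1*(d + 0) = 1*d = d)
-(b + C(6*(-4 - 3)))**2 = -(1 + 6*(-4 - 3))**2 = -(1 + 6*(-7))**2 = -(1 - 42)**2 = -1*(-41)**2 = -1*1681 = -1681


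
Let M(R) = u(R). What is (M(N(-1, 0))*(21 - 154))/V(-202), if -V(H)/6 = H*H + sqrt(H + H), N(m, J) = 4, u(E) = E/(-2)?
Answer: -13433/12363615 + 133*I*sqrt(101)/2497450230 ≈ -0.0010865 + 5.352e-7*I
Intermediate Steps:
u(E) = -E/2 (u(E) = E*(-1/2) = -E/2)
M(R) = -R/2
V(H) = -6*H**2 - 6*sqrt(2)*sqrt(H) (V(H) = -6*(H*H + sqrt(H + H)) = -6*(H**2 + sqrt(2*H)) = -6*(H**2 + sqrt(2)*sqrt(H)) = -6*H**2 - 6*sqrt(2)*sqrt(H))
(M(N(-1, 0))*(21 - 154))/V(-202) = ((-1/2*4)*(21 - 154))/(-6*(-202)**2 - 6*sqrt(2)*sqrt(-202)) = (-2*(-133))/(-6*40804 - 6*sqrt(2)*I*sqrt(202)) = 266/(-244824 - 12*I*sqrt(101))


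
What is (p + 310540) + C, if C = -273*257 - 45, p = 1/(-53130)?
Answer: 12768945419/53130 ≈ 2.4033e+5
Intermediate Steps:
p = -1/53130 ≈ -1.8822e-5
C = -70206 (C = -70161 - 45 = -70206)
(p + 310540) + C = (-1/53130 + 310540) - 70206 = 16498990199/53130 - 70206 = 12768945419/53130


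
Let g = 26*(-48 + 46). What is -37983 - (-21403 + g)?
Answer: -16528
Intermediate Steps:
g = -52 (g = 26*(-2) = -52)
-37983 - (-21403 + g) = -37983 - (-21403 - 52) = -37983 - 1*(-21455) = -37983 + 21455 = -16528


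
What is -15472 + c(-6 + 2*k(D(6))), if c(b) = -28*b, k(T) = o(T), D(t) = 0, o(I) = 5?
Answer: -15584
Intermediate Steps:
k(T) = 5
-15472 + c(-6 + 2*k(D(6))) = -15472 - 28*(-6 + 2*5) = -15472 - 28*(-6 + 10) = -15472 - 28*4 = -15472 - 112 = -15584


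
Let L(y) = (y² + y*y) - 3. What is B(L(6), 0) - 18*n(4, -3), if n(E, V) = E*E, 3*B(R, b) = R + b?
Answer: -265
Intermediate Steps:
L(y) = -3 + 2*y² (L(y) = (y² + y²) - 3 = 2*y² - 3 = -3 + 2*y²)
B(R, b) = R/3 + b/3 (B(R, b) = (R + b)/3 = R/3 + b/3)
n(E, V) = E²
B(L(6), 0) - 18*n(4, -3) = ((-3 + 2*6²)/3 + (⅓)*0) - 18*4² = ((-3 + 2*36)/3 + 0) - 18*16 = ((-3 + 72)/3 + 0) - 288 = ((⅓)*69 + 0) - 288 = (23 + 0) - 288 = 23 - 288 = -265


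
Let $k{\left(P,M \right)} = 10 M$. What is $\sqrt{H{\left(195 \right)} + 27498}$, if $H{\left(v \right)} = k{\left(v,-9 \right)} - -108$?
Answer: $2 \sqrt{6879} \approx 165.88$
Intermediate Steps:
$H{\left(v \right)} = 18$ ($H{\left(v \right)} = 10 \left(-9\right) - -108 = -90 + 108 = 18$)
$\sqrt{H{\left(195 \right)} + 27498} = \sqrt{18 + 27498} = \sqrt{27516} = 2 \sqrt{6879}$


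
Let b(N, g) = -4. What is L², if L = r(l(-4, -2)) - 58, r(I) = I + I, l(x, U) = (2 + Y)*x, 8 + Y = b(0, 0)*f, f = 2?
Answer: 2916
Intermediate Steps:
Y = -16 (Y = -8 - 4*2 = -8 - 8 = -16)
l(x, U) = -14*x (l(x, U) = (2 - 16)*x = -14*x)
r(I) = 2*I
L = 54 (L = 2*(-14*(-4)) - 58 = 2*56 - 58 = 112 - 58 = 54)
L² = 54² = 2916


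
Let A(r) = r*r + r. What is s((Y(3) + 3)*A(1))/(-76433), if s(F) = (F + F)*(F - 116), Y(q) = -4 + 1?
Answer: 0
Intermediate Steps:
Y(q) = -3
A(r) = r + r² (A(r) = r² + r = r + r²)
s(F) = 2*F*(-116 + F) (s(F) = (2*F)*(-116 + F) = 2*F*(-116 + F))
s((Y(3) + 3)*A(1))/(-76433) = (2*((-3 + 3)*(1*(1 + 1)))*(-116 + (-3 + 3)*(1*(1 + 1))))/(-76433) = (2*(0*(1*2))*(-116 + 0*(1*2)))*(-1/76433) = (2*(0*2)*(-116 + 0*2))*(-1/76433) = (2*0*(-116 + 0))*(-1/76433) = (2*0*(-116))*(-1/76433) = 0*(-1/76433) = 0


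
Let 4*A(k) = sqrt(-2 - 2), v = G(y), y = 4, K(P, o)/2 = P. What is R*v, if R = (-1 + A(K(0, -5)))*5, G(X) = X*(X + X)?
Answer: -160 + 80*I ≈ -160.0 + 80.0*I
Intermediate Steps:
K(P, o) = 2*P
G(X) = 2*X**2 (G(X) = X*(2*X) = 2*X**2)
v = 32 (v = 2*4**2 = 2*16 = 32)
A(k) = I/2 (A(k) = sqrt(-2 - 2)/4 = sqrt(-4)/4 = (2*I)/4 = I/2)
R = -5 + 5*I/2 (R = (-1 + I/2)*5 = -5 + 5*I/2 ≈ -5.0 + 2.5*I)
R*v = (-5 + 5*I/2)*32 = -160 + 80*I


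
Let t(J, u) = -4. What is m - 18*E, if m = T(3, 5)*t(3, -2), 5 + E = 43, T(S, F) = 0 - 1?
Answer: -680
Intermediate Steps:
T(S, F) = -1
E = 38 (E = -5 + 43 = 38)
m = 4 (m = -1*(-4) = 4)
m - 18*E = 4 - 18*38 = 4 - 684 = -680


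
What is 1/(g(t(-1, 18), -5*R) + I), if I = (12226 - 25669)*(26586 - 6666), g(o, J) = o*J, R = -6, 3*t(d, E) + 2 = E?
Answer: -1/267784400 ≈ -3.7343e-9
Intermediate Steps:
t(d, E) = -⅔ + E/3
g(o, J) = J*o
I = -267784560 (I = -13443*19920 = -267784560)
1/(g(t(-1, 18), -5*R) + I) = 1/((-5*(-6))*(-⅔ + (⅓)*18) - 267784560) = 1/(30*(-⅔ + 6) - 267784560) = 1/(30*(16/3) - 267784560) = 1/(160 - 267784560) = 1/(-267784400) = -1/267784400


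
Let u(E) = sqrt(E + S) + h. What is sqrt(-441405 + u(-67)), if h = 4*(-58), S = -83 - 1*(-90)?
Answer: sqrt(-441637 + 2*I*sqrt(15)) ≈ 0.006 + 664.56*I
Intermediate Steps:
S = 7 (S = -83 + 90 = 7)
h = -232
u(E) = -232 + sqrt(7 + E) (u(E) = sqrt(E + 7) - 232 = sqrt(7 + E) - 232 = -232 + sqrt(7 + E))
sqrt(-441405 + u(-67)) = sqrt(-441405 + (-232 + sqrt(7 - 67))) = sqrt(-441405 + (-232 + sqrt(-60))) = sqrt(-441405 + (-232 + 2*I*sqrt(15))) = sqrt(-441637 + 2*I*sqrt(15))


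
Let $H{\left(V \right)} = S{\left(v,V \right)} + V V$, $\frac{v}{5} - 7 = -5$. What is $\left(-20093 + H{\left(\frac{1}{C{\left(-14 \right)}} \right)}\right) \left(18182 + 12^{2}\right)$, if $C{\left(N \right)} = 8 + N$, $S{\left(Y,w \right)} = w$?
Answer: $- \frac{6628083539}{18} \approx -3.6823 \cdot 10^{8}$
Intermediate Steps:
$v = 10$ ($v = 35 + 5 \left(-5\right) = 35 - 25 = 10$)
$H{\left(V \right)} = V + V^{2}$ ($H{\left(V \right)} = V + V V = V + V^{2}$)
$\left(-20093 + H{\left(\frac{1}{C{\left(-14 \right)}} \right)}\right) \left(18182 + 12^{2}\right) = \left(-20093 + \frac{1 + \frac{1}{8 - 14}}{8 - 14}\right) \left(18182 + 12^{2}\right) = \left(-20093 + \frac{1 + \frac{1}{-6}}{-6}\right) \left(18182 + 144\right) = \left(-20093 - \frac{1 - \frac{1}{6}}{6}\right) 18326 = \left(-20093 - \frac{5}{36}\right) 18326 = \left(- \frac{723353}{36}\right) 18326 = - \frac{6628083539}{18}$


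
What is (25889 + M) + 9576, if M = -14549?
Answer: 20916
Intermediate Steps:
(25889 + M) + 9576 = (25889 - 14549) + 9576 = 11340 + 9576 = 20916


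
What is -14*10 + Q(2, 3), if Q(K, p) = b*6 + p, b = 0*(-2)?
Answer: -137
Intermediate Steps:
b = 0
Q(K, p) = p (Q(K, p) = 0*6 + p = 0 + p = p)
-14*10 + Q(2, 3) = -14*10 + 3 = -140 + 3 = -137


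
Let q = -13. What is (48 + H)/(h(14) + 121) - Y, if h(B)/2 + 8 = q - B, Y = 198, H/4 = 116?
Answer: -9586/51 ≈ -187.96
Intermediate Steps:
H = 464 (H = 4*116 = 464)
h(B) = -42 - 2*B (h(B) = -16 + 2*(-13 - B) = -16 + (-26 - 2*B) = -42 - 2*B)
(48 + H)/(h(14) + 121) - Y = (48 + 464)/((-42 - 2*14) + 121) - 1*198 = 512/((-42 - 28) + 121) - 198 = 512/(-70 + 121) - 198 = 512/51 - 198 = -9586/51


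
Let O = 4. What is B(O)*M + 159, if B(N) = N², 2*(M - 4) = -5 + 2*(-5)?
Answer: 103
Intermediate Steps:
M = -7/2 (M = 4 + (-5 + 2*(-5))/2 = 4 + (-5 - 10)/2 = 4 + (½)*(-15) = 4 - 15/2 = -7/2 ≈ -3.5000)
B(O)*M + 159 = 4²*(-7/2) + 159 = 16*(-7/2) + 159 = -56 + 159 = 103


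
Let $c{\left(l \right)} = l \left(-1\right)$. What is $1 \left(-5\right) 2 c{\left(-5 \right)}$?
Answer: $-50$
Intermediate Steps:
$c{\left(l \right)} = - l$
$1 \left(-5\right) 2 c{\left(-5 \right)} = 1 \left(-5\right) 2 \left(\left(-1\right) \left(-5\right)\right) = \left(-5\right) 2 \cdot 5 = \left(-10\right) 5 = -50$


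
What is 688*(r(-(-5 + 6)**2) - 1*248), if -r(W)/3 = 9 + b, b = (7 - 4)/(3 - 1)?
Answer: -192296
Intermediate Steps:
b = 3/2 ≈ 1.5000
r(W) = -63/2 (r(W) = -3*(9 + 3/2) = -3*21/2 = -63/2)
688*(r(-(-5 + 6)**2) - 1*248) = 688*(-63/2 - 1*248) = 688*(-63/2 - 248) = 688*(-559/2) = -192296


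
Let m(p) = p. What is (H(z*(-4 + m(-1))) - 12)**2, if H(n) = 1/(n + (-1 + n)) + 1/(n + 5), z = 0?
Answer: 4096/25 ≈ 163.84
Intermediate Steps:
H(n) = 1/(-1 + 2*n) + 1/(5 + n)
(H(z*(-4 + m(-1))) - 12)**2 = ((4 + 3*(0*(-4 - 1)))/(-5 + 2*(0*(-4 - 1))**2 + 9*(0*(-4 - 1))) - 12)**2 = ((4 + 3*(0*(-5)))/(-5 + 2*(0*(-5))**2 + 9*(0*(-5))) - 12)**2 = ((4 + 3*0)/(-5 + 2*0**2 + 9*0) - 12)**2 = ((4 + 0)/(-5 + 2*0 + 0) - 12)**2 = (4/(-5 + 0 + 0) - 12)**2 = (4/(-5) - 12)**2 = (-1/5*4 - 12)**2 = (-4/5 - 12)**2 = (-64/5)**2 = 4096/25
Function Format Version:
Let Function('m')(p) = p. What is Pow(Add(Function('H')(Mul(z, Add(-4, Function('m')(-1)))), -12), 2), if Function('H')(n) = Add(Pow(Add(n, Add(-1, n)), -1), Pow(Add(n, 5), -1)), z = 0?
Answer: Rational(4096, 25) ≈ 163.84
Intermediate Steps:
Function('H')(n) = Add(Pow(Add(-1, Mul(2, n)), -1), Pow(Add(5, n), -1))
Pow(Add(Function('H')(Mul(z, Add(-4, Function('m')(-1)))), -12), 2) = Pow(Add(Mul(Pow(Add(-5, Mul(2, Pow(Mul(0, Add(-4, -1)), 2)), Mul(9, Mul(0, Add(-4, -1)))), -1), Add(4, Mul(3, Mul(0, Add(-4, -1))))), -12), 2) = Pow(Add(Mul(Pow(Add(-5, Mul(2, Pow(Mul(0, -5), 2)), Mul(9, Mul(0, -5))), -1), Add(4, Mul(3, Mul(0, -5)))), -12), 2) = Pow(Add(Mul(Pow(Add(-5, Mul(2, Pow(0, 2)), Mul(9, 0)), -1), Add(4, Mul(3, 0))), -12), 2) = Pow(Add(Mul(Pow(Add(-5, Mul(2, 0), 0), -1), Add(4, 0)), -12), 2) = Pow(Add(Mul(Pow(Add(-5, 0, 0), -1), 4), -12), 2) = Pow(Add(Mul(Pow(-5, -1), 4), -12), 2) = Pow(Add(Mul(Rational(-1, 5), 4), -12), 2) = Pow(Add(Rational(-4, 5), -12), 2) = Pow(Rational(-64, 5), 2) = Rational(4096, 25)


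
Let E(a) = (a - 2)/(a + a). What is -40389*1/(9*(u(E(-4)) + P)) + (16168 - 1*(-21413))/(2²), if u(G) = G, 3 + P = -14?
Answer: 7543703/780 ≈ 9671.4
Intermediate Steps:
E(a) = (-2 + a)/(2*a) (E(a) = (-2 + a)/((2*a)) = (-2 + a)*(1/(2*a)) = (-2 + a)/(2*a))
P = -17 (P = -3 - 14 = -17)
-40389*1/(9*(u(E(-4)) + P)) + (16168 - 1*(-21413))/(2²) = -40389*1/(9*((½)*(-2 - 4)/(-4) - 17)) + (16168 - 1*(-21413))/(2²) = -40389*1/(9*((½)*(-¼)*(-6) - 17)) + (16168 + 21413)/4 = -40389*1/(9*(¾ - 17)) + 37581*(¼) = -40389/((-65/4*9)) + 37581/4 = -40389/(-585/4) + 37581/4 = -40389*(-4/585) + 37581/4 = 53852/195 + 37581/4 = 7543703/780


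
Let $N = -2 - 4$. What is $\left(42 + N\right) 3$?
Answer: $108$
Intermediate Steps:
$N = -6$ ($N = -2 - 4 = -6$)
$\left(42 + N\right) 3 = \left(42 - 6\right) 3 = 36 \cdot 3 = 108$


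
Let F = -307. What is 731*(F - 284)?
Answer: -432021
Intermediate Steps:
731*(F - 284) = 731*(-307 - 284) = 731*(-591) = -432021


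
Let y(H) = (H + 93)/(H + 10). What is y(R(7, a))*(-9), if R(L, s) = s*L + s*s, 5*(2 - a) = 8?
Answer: -2399/36 ≈ -66.639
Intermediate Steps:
a = 2/5 (a = 2 - 1/5*8 = 2 - 8/5 = 2/5 ≈ 0.40000)
R(L, s) = s**2 + L*s (R(L, s) = L*s + s**2 = s**2 + L*s)
y(H) = (93 + H)/(10 + H)
y(R(7, a))*(-9) = ((93 + 2*(7 + 2/5)/5)/(10 + 2*(7 + 2/5)/5))*(-9) = ((93 + (2/5)*(37/5))/(10 + (2/5)*(37/5)))*(-9) = ((93 + 74/25)/(10 + 74/25))*(-9) = ((2399/25)/(324/25))*(-9) = ((25/324)*(2399/25))*(-9) = (2399/324)*(-9) = -2399/36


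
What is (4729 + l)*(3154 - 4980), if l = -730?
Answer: -7302174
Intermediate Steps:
(4729 + l)*(3154 - 4980) = (4729 - 730)*(3154 - 4980) = 3999*(-1826) = -7302174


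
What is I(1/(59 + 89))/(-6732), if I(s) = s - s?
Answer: 0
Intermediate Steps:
I(s) = 0
I(1/(59 + 89))/(-6732) = 0/(-6732) = 0*(-1/6732) = 0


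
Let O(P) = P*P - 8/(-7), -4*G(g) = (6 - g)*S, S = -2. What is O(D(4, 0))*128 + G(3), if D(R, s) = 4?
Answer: 30741/14 ≈ 2195.8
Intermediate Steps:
G(g) = 3 - g/2 (G(g) = -(6 - g)*(-2)/4 = -(-12 + 2*g)/4 = 3 - g/2)
O(P) = 8/7 + P**2 (O(P) = P**2 - 8*(-1/7) = P**2 + 8/7 = 8/7 + P**2)
O(D(4, 0))*128 + G(3) = (8/7 + 4**2)*128 + (3 - 1/2*3) = (8/7 + 16)*128 + (3 - 3/2) = (120/7)*128 + 3/2 = 15360/7 + 3/2 = 30741/14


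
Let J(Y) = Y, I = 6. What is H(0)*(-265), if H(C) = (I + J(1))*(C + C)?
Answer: 0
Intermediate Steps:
H(C) = 14*C (H(C) = (6 + 1)*(C + C) = 7*(2*C) = 14*C)
H(0)*(-265) = (14*0)*(-265) = 0*(-265) = 0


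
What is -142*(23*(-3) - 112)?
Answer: 25702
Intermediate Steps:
-142*(23*(-3) - 112) = -142*(-69 - 112) = -142*(-181) = 25702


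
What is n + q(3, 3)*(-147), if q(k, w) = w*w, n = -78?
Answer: -1401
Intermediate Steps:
q(k, w) = w²
n + q(3, 3)*(-147) = -78 + 3²*(-147) = -78 + 9*(-147) = -78 - 1323 = -1401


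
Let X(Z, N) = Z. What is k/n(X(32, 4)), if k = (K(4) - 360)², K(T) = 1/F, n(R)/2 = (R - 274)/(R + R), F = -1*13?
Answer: -350588176/20449 ≈ -17145.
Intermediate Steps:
F = -13
n(R) = (-274 + R)/R (n(R) = 2*((R - 274)/(R + R)) = 2*((-274 + R)/((2*R))) = 2*((-274 + R)*(1/(2*R))) = 2*((-274 + R)/(2*R)) = (-274 + R)/R)
K(T) = -1/13 (K(T) = 1/(-13) = -1/13)
k = 21911761/169 (k = (-1/13 - 360)² = (-4681/13)² = 21911761/169 ≈ 1.2966e+5)
k/n(X(32, 4)) = 21911761/(169*(((-274 + 32)/32))) = 21911761/(169*(((1/32)*(-242)))) = 21911761/(169*(-121/16)) = (21911761/169)*(-16/121) = -350588176/20449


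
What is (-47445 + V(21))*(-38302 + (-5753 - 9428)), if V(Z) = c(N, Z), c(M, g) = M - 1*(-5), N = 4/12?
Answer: 7611647077/3 ≈ 2.5372e+9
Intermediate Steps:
N = ⅓ (N = 4*(1/12) = ⅓ ≈ 0.33333)
c(M, g) = 5 + M (c(M, g) = M + 5 = 5 + M)
V(Z) = 16/3 (V(Z) = 5 + ⅓ = 16/3)
(-47445 + V(21))*(-38302 + (-5753 - 9428)) = (-47445 + 16/3)*(-38302 + (-5753 - 9428)) = -142319*(-38302 - 15181)/3 = -142319/3*(-53483) = 7611647077/3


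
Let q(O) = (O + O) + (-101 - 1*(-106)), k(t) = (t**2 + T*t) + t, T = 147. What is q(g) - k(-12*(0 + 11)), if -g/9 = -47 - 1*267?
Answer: 7769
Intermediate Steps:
g = 2826 (g = -9*(-47 - 1*267) = -9*(-47 - 267) = -9*(-314) = 2826)
k(t) = t**2 + 148*t (k(t) = (t**2 + 147*t) + t = t**2 + 148*t)
q(O) = 5 + 2*O (q(O) = 2*O + (-101 + 106) = 2*O + 5 = 5 + 2*O)
q(g) - k(-12*(0 + 11)) = (5 + 2*2826) - (-12*(0 + 11))*(148 - 12*(0 + 11)) = (5 + 5652) - (-12*11)*(148 - 12*11) = 5657 - (-132)*(148 - 132) = 5657 - (-132)*16 = 5657 - 1*(-2112) = 5657 + 2112 = 7769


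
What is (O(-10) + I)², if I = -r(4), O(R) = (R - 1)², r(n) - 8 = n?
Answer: 11881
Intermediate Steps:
r(n) = 8 + n
O(R) = (-1 + R)²
I = -12 (I = -(8 + 4) = -1*12 = -12)
(O(-10) + I)² = ((-1 - 10)² - 12)² = ((-11)² - 12)² = (121 - 12)² = 109² = 11881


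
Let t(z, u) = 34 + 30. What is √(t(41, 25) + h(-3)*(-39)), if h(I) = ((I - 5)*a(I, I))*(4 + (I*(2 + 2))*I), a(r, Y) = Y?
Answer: 16*I*√146 ≈ 193.33*I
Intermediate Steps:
h(I) = I*(-5 + I)*(4 + 4*I²) (h(I) = ((I - 5)*I)*(4 + (I*(2 + 2))*I) = ((-5 + I)*I)*(4 + (I*4)*I) = (I*(-5 + I))*(4 + (4*I)*I) = (I*(-5 + I))*(4 + 4*I²) = I*(-5 + I)*(4 + 4*I²))
t(z, u) = 64
√(t(41, 25) + h(-3)*(-39)) = √(64 + (4*(-3)*(-5 - 3 + (-3)³ - 5*(-3)²))*(-39)) = √(64 + (4*(-3)*(-5 - 3 - 27 - 5*9))*(-39)) = √(64 + (4*(-3)*(-5 - 3 - 27 - 45))*(-39)) = √(64 + (4*(-3)*(-80))*(-39)) = √(64 + 960*(-39)) = √(64 - 37440) = √(-37376) = 16*I*√146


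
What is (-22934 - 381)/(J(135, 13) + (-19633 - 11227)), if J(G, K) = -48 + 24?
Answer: 23315/30884 ≈ 0.75492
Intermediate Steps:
J(G, K) = -24
(-22934 - 381)/(J(135, 13) + (-19633 - 11227)) = (-22934 - 381)/(-24 + (-19633 - 11227)) = -23315/(-24 - 30860) = -23315/(-30884) = -23315*(-1/30884) = 23315/30884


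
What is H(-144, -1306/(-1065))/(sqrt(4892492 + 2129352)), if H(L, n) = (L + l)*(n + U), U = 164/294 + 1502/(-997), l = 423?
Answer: 671591037*sqrt(1755461)/30444635362715 ≈ 0.029227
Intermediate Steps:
U = -139040/146559 (U = 164*(1/294) + 1502*(-1/997) = 82/147 - 1502/997 = -139040/146559 ≈ -0.94870)
H(L, n) = (423 + L)*(-139040/146559 + n) (H(L, n) = (L + 423)*(n - 139040/146559) = (423 + L)*(-139040/146559 + n))
H(-144, -1306/(-1065))/(sqrt(4892492 + 2129352)) = (-19604640/48853 + 423*(-1306/(-1065)) - 139040/146559*(-144) - (-188064)/(-1065))/(sqrt(4892492 + 2129352)) = (-19604640/48853 + 423*(-1306*(-1/1065)) + 6673920/48853 - (-188064)*(-1)/1065)/(sqrt(7021844)) = (-19604640/48853 + 423*(1306/1065) + 6673920/48853 - 144*1306/1065)/((2*sqrt(1755461))) = (-19604640/48853 + 184146/355 + 6673920/48853 - 62688/355)*(sqrt(1755461)/3510922) = 1343182074*(sqrt(1755461)/3510922)/17342815 = 671591037*sqrt(1755461)/30444635362715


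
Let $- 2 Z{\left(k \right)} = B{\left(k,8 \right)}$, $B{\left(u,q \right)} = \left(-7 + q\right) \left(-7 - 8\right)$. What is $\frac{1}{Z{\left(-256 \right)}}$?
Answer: $\frac{2}{15} \approx 0.13333$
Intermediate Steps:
$B{\left(u,q \right)} = 105 - 15 q$ ($B{\left(u,q \right)} = \left(-7 + q\right) \left(-15\right) = 105 - 15 q$)
$Z{\left(k \right)} = \frac{15}{2}$ ($Z{\left(k \right)} = - \frac{105 - 120}{2} = \left(- \frac{1}{2}\right) \left(-15\right) = \frac{15}{2}$)
$\frac{1}{Z{\left(-256 \right)}} = \frac{1}{\frac{15}{2}} = \frac{2}{15}$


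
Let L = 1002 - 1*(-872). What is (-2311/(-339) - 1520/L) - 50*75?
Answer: -1189253483/317643 ≈ -3744.0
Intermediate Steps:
L = 1874 (L = 1002 + 872 = 1874)
(-2311/(-339) - 1520/L) - 50*75 = (-2311/(-339) - 1520/1874) - 50*75 = (-2311*(-1/339) - 1520*1/1874) - 3750 = (2311/339 - 760/937) - 3750 = 1907767/317643 - 3750 = -1189253483/317643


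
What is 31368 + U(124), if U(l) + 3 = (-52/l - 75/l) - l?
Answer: 3873757/124 ≈ 31240.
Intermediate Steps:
U(l) = -3 - l - 127/l (U(l) = -3 + ((-52/l - 75/l) - l) = -3 + (-127/l - l) = -3 + (-l - 127/l) = -3 - l - 127/l)
31368 + U(124) = 31368 + (-3 - 1*124 - 127/124) = 31368 + (-3 - 124 - 127*1/124) = 31368 + (-3 - 124 - 127/124) = 31368 - 15875/124 = 3873757/124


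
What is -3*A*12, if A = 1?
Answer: -36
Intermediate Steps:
-3*A*12 = -3*1*12 = -3*12 = -36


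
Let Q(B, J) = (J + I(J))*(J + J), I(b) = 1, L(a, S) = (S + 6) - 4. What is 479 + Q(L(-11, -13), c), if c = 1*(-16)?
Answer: 959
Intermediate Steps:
L(a, S) = 2 + S (L(a, S) = (6 + S) - 4 = 2 + S)
c = -16
Q(B, J) = 2*J*(1 + J) (Q(B, J) = (J + 1)*(J + J) = (1 + J)*(2*J) = 2*J*(1 + J))
479 + Q(L(-11, -13), c) = 479 + 2*(-16)*(1 - 16) = 479 + 2*(-16)*(-15) = 479 + 480 = 959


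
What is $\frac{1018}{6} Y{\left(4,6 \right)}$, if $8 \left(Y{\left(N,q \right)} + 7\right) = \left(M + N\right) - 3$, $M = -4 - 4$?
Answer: $- \frac{10689}{8} \approx -1336.1$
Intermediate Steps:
$M = -8$ ($M = -4 - 4 = -8$)
$Y{\left(N,q \right)} = - \frac{67}{8} + \frac{N}{8}$ ($Y{\left(N,q \right)} = -7 + \frac{\left(-8 + N\right) - 3}{8} = -7 + \frac{-11 + N}{8} = -7 + \left(- \frac{11}{8} + \frac{N}{8}\right) = - \frac{67}{8} + \frac{N}{8}$)
$\frac{1018}{6} Y{\left(4,6 \right)} = \frac{1018}{6} \left(- \frac{67}{8} + \frac{1}{8} \cdot 4\right) = 1018 \cdot \frac{1}{6} \left(- \frac{67}{8} + \frac{1}{2}\right) = \frac{509}{3} \left(- \frac{63}{8}\right) = - \frac{10689}{8}$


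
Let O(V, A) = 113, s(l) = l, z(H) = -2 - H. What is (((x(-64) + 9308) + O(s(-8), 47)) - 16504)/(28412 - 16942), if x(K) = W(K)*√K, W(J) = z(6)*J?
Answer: -7083/11470 + 2048*I/5735 ≈ -0.61752 + 0.35711*I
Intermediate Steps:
W(J) = -8*J (W(J) = (-2 - 1*6)*J = (-2 - 6)*J = -8*J)
x(K) = -8*K^(3/2) (x(K) = (-8*K)*√K = -8*K^(3/2))
(((x(-64) + 9308) + O(s(-8), 47)) - 16504)/(28412 - 16942) = (((-(-4096)*I + 9308) + 113) - 16504)/(28412 - 16942) = (((-(-4096)*I + 9308) + 113) - 16504)/11470 = (((4096*I + 9308) + 113) - 16504)*(1/11470) = (((9308 + 4096*I) + 113) - 16504)*(1/11470) = ((9421 + 4096*I) - 16504)*(1/11470) = (-7083 + 4096*I)*(1/11470) = -7083/11470 + 2048*I/5735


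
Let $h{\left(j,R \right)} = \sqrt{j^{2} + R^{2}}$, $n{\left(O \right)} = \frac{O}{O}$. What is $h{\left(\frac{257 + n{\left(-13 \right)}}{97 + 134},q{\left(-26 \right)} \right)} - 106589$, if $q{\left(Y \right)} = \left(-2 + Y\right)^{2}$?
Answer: $-106589 + \frac{2 \sqrt{911075705}}{77} \approx -1.0581 \cdot 10^{5}$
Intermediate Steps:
$n{\left(O \right)} = 1$
$h{\left(j,R \right)} = \sqrt{R^{2} + j^{2}}$
$h{\left(\frac{257 + n{\left(-13 \right)}}{97 + 134},q{\left(-26 \right)} \right)} - 106589 = \sqrt{\left(\left(-2 - 26\right)^{2}\right)^{2} + \left(\frac{257 + 1}{97 + 134}\right)^{2}} - 106589 = \sqrt{\left(\left(-28\right)^{2}\right)^{2} + \left(\frac{258}{231}\right)^{2}} - 106589 = \sqrt{784^{2} + \left(258 \cdot \frac{1}{231}\right)^{2}} - 106589 = \sqrt{614656 + \left(\frac{86}{77}\right)^{2}} - 106589 = \sqrt{614656 + \frac{7396}{5929}} - 106589 = \sqrt{\frac{3644302820}{5929}} - 106589 = \frac{2 \sqrt{911075705}}{77} - 106589 = -106589 + \frac{2 \sqrt{911075705}}{77}$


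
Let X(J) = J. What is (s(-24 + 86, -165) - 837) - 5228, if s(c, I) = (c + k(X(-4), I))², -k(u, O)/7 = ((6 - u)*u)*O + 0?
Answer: 2128708979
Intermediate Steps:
k(u, O) = -7*O*u*(6 - u) (k(u, O) = -7*(((6 - u)*u)*O + 0) = -7*((u*(6 - u))*O + 0) = -7*(O*u*(6 - u) + 0) = -7*O*u*(6 - u))
s(c, I) = (c + 280*I)² (s(c, I) = (c + 7*I*(-4)*(-6 - 4))² = (c + 7*I*(-4)*(-10))² = (c + 280*I)²)
(s(-24 + 86, -165) - 837) - 5228 = (((-24 + 86) + 280*(-165))² - 837) - 5228 = ((62 - 46200)² - 837) - 5228 = ((-46138)² - 837) - 5228 = (2128715044 - 837) - 5228 = 2128714207 - 5228 = 2128708979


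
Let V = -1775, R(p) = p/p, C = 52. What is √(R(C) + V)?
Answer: I*√1774 ≈ 42.119*I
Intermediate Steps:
R(p) = 1
√(R(C) + V) = √(1 - 1775) = √(-1774) = I*√1774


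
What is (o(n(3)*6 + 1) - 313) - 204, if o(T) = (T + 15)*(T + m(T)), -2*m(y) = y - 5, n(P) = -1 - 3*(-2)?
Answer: 311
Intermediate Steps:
n(P) = 5 (n(P) = -1 + 6 = 5)
m(y) = 5/2 - y/2 (m(y) = -(y - 5)/2 = -(-5 + y)/2 = 5/2 - y/2)
o(T) = (15 + T)*(5/2 + T/2) (o(T) = (T + 15)*(T + (5/2 - T/2)) = (15 + T)*(5/2 + T/2))
(o(n(3)*6 + 1) - 313) - 204 = ((75/2 + (5*6 + 1)²/2 + 10*(5*6 + 1)) - 313) - 204 = ((75/2 + (30 + 1)²/2 + 10*(30 + 1)) - 313) - 204 = ((75/2 + (½)*31² + 10*31) - 313) - 204 = ((75/2 + (½)*961 + 310) - 313) - 204 = ((75/2 + 961/2 + 310) - 313) - 204 = (828 - 313) - 204 = 515 - 204 = 311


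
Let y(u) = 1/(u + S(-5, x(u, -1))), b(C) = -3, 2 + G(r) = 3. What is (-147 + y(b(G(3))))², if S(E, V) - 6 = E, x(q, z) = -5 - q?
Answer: 87025/4 ≈ 21756.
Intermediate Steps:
G(r) = 1 (G(r) = -2 + 3 = 1)
S(E, V) = 6 + E
y(u) = 1/(1 + u) (y(u) = 1/(u + (6 - 5)) = 1/(u + 1) = 1/(1 + u))
(-147 + y(b(G(3))))² = (-147 + 1/(1 - 3))² = (-147 + 1/(-2))² = (-147 - ½)² = (-295/2)² = 87025/4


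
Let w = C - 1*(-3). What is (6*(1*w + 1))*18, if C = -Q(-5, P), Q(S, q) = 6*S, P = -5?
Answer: 3672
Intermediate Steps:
C = 30 (C = -6*(-5) = -1*(-30) = 30)
w = 33 (w = 30 - 1*(-3) = 30 + 3 = 33)
(6*(1*w + 1))*18 = (6*(1*33 + 1))*18 = (6*(33 + 1))*18 = (6*34)*18 = 204*18 = 3672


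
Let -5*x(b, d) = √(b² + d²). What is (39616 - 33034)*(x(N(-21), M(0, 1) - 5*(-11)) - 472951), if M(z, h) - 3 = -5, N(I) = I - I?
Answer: -15565166256/5 ≈ -3.1130e+9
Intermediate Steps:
N(I) = 0
M(z, h) = -2 (M(z, h) = 3 - 5 = -2)
x(b, d) = -√(b² + d²)/5
(39616 - 33034)*(x(N(-21), M(0, 1) - 5*(-11)) - 472951) = (39616 - 33034)*(-√(0² + (-2 - 5*(-11))²)/5 - 472951) = 6582*(-√(0 + (-2 + 55)²)/5 - 472951) = 6582*(-√(0 + 53²)/5 - 472951) = 6582*(-√(0 + 2809)/5 - 472951) = 6582*(-√2809/5 - 472951) = 6582*(-⅕*53 - 472951) = 6582*(-53/5 - 472951) = 6582*(-2364808/5) = -15565166256/5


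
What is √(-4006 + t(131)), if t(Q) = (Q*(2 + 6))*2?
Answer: I*√1910 ≈ 43.704*I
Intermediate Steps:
t(Q) = 16*Q (t(Q) = (Q*8)*2 = (8*Q)*2 = 16*Q)
√(-4006 + t(131)) = √(-4006 + 16*131) = √(-4006 + 2096) = √(-1910) = I*√1910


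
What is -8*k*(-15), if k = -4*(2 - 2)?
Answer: 0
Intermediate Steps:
k = 0 (k = -4*0 = 0)
-8*k*(-15) = -8*0*(-15) = 0*(-15) = 0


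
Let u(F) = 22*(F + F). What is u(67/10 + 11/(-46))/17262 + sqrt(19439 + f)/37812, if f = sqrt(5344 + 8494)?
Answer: 16346/992565 + sqrt(19439 + sqrt(13838))/37812 ≈ 0.020167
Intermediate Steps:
f = sqrt(13838) ≈ 117.64
u(F) = 44*F (u(F) = 22*(2*F) = 44*F)
u(67/10 + 11/(-46))/17262 + sqrt(19439 + f)/37812 = (44*(67/10 + 11/(-46)))/17262 + sqrt(19439 + sqrt(13838))/37812 = (44*(67*(1/10) + 11*(-1/46)))*(1/17262) + sqrt(19439 + sqrt(13838))*(1/37812) = (44*(67/10 - 11/46))*(1/17262) + sqrt(19439 + sqrt(13838))/37812 = (44*(743/115))*(1/17262) + sqrt(19439 + sqrt(13838))/37812 = (32692/115)*(1/17262) + sqrt(19439 + sqrt(13838))/37812 = 16346/992565 + sqrt(19439 + sqrt(13838))/37812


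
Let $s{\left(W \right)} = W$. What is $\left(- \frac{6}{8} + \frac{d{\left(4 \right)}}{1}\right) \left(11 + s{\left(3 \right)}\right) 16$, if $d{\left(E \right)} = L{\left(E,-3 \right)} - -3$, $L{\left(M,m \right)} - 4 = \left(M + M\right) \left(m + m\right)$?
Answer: $-9352$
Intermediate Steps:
$L{\left(M,m \right)} = 4 + 4 M m$ ($L{\left(M,m \right)} = 4 + \left(M + M\right) \left(m + m\right) = 4 + 2 M 2 m = 4 + 4 M m$)
$d{\left(E \right)} = 7 - 12 E$ ($d{\left(E \right)} = \left(4 + 4 E \left(-3\right)\right) - -3 = \left(4 - 12 E\right) + 3 = 7 - 12 E$)
$\left(- \frac{6}{8} + \frac{d{\left(4 \right)}}{1}\right) \left(11 + s{\left(3 \right)}\right) 16 = \left(- \frac{6}{8} + \frac{7 - 48}{1}\right) \left(11 + 3\right) 16 = \left(\left(-6\right) \frac{1}{8} + \left(7 - 48\right) 1\right) 14 \cdot 16 = \left(- \frac{3}{4} - 41\right) 224 = \left(- \frac{167}{4}\right) 224 = -9352$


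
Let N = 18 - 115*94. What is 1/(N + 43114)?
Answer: 1/32322 ≈ 3.0939e-5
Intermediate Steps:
N = -10792 (N = 18 - 10810 = -10792)
1/(N + 43114) = 1/(-10792 + 43114) = 1/32322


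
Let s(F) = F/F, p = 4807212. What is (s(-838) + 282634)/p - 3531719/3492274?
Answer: -347623545553/364958727828 ≈ -0.95250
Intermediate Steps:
s(F) = 1
(s(-838) + 282634)/p - 3531719/3492274 = (1 + 282634)/4807212 - 3531719/3492274 = 282635*(1/4807212) - 3531719*1/3492274 = 282635/4807212 - 153553/151838 = -347623545553/364958727828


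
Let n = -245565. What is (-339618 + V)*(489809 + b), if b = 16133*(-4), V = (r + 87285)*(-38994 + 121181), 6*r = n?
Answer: 3240308142230913/2 ≈ 1.6202e+15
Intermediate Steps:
r = -81855/2 (r = (⅙)*(-245565) = -81855/2 ≈ -40928.)
V = 7619967705/2 (V = (-81855/2 + 87285)*(-38994 + 121181) = (92715/2)*82187 = 7619967705/2 ≈ 3.8100e+9)
b = -64532
(-339618 + V)*(489809 + b) = (-339618 + 7619967705/2)*(489809 - 64532) = (7619288469/2)*425277 = 3240308142230913/2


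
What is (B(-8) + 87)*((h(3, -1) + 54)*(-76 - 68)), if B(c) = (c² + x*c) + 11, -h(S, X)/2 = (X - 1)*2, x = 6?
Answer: -1017792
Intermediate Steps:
h(S, X) = 4 - 4*X (h(S, X) = -2*(X - 1)*2 = -2*(-1 + X)*2 = -2*(-2 + 2*X) = 4 - 4*X)
B(c) = 11 + c² + 6*c (B(c) = (c² + 6*c) + 11 = 11 + c² + 6*c)
(B(-8) + 87)*((h(3, -1) + 54)*(-76 - 68)) = ((11 + (-8)² + 6*(-8)) + 87)*(((4 - 4*(-1)) + 54)*(-76 - 68)) = ((11 + 64 - 48) + 87)*(((4 + 4) + 54)*(-144)) = (27 + 87)*((8 + 54)*(-144)) = 114*(62*(-144)) = 114*(-8928) = -1017792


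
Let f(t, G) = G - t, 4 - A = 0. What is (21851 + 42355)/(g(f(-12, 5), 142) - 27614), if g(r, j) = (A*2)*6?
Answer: -32103/13783 ≈ -2.3292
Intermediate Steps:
A = 4 (A = 4 - 1*0 = 4 + 0 = 4)
g(r, j) = 48 (g(r, j) = (4*2)*6 = 8*6 = 48)
(21851 + 42355)/(g(f(-12, 5), 142) - 27614) = (21851 + 42355)/(48 - 27614) = 64206/(-27566) = 64206*(-1/27566) = -32103/13783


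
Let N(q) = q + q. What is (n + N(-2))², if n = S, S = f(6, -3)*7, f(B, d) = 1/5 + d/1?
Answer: 13924/25 ≈ 556.96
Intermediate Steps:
N(q) = 2*q
f(B, d) = ⅕ + d (f(B, d) = 1*(⅕) + d*1 = ⅕ + d)
S = -98/5 (S = (⅕ - 3)*7 = -14/5*7 = -98/5 ≈ -19.600)
n = -98/5 ≈ -19.600
(n + N(-2))² = (-98/5 + 2*(-2))² = (-98/5 - 4)² = (-118/5)² = 13924/25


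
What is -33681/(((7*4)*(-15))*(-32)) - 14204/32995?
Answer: -86813757/29563520 ≈ -2.9365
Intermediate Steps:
-33681/(((7*4)*(-15))*(-32)) - 14204/32995 = -33681/((28*(-15))*(-32)) - 14204*1/32995 = -33681/((-420*(-32))) - 14204/32995 = -33681/13440 - 14204/32995 = -33681*1/13440 - 14204/32995 = -11227/4480 - 14204/32995 = -86813757/29563520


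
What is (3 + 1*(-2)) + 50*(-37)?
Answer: -1849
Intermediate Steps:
(3 + 1*(-2)) + 50*(-37) = (3 - 2) - 1850 = 1 - 1850 = -1849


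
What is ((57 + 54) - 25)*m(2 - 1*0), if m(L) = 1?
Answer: 86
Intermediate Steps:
((57 + 54) - 25)*m(2 - 1*0) = ((57 + 54) - 25)*1 = (111 - 25)*1 = 86*1 = 86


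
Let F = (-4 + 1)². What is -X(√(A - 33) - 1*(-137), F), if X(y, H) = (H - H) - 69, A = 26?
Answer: 69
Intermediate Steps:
F = 9 (F = (-3)² = 9)
X(y, H) = -69 (X(y, H) = 0 - 69 = -69)
-X(√(A - 33) - 1*(-137), F) = -1*(-69) = 69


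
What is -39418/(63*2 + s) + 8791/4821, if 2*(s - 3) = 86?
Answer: -94261063/414606 ≈ -227.35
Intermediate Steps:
s = 46 (s = 3 + (½)*86 = 3 + 43 = 46)
-39418/(63*2 + s) + 8791/4821 = -39418/(63*2 + 46) + 8791/4821 = -39418/(126 + 46) + 8791*(1/4821) = -39418/172 + 8791/4821 = -39418*1/172 + 8791/4821 = -19709/86 + 8791/4821 = -94261063/414606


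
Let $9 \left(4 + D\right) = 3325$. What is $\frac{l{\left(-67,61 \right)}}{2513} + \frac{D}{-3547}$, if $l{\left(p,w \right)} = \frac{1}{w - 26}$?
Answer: $- \frac{289252072}{2807787465} \approx -0.10302$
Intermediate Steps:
$D = \frac{3289}{9}$ ($D = -4 + \frac{1}{9} \cdot 3325 = -4 + \frac{3325}{9} = \frac{3289}{9} \approx 365.44$)
$l{\left(p,w \right)} = \frac{1}{-26 + w}$
$\frac{l{\left(-67,61 \right)}}{2513} + \frac{D}{-3547} = \frac{1}{\left(-26 + 61\right) 2513} + \frac{3289}{9 \left(-3547\right)} = \frac{1}{35} \cdot \frac{1}{2513} + \frac{3289}{9} \left(- \frac{1}{3547}\right) = \frac{1}{35} \cdot \frac{1}{2513} - \frac{3289}{31923} = \frac{1}{87955} - \frac{3289}{31923} = - \frac{289252072}{2807787465}$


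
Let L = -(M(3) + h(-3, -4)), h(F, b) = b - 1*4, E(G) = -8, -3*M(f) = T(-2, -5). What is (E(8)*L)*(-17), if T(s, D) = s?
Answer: 2992/3 ≈ 997.33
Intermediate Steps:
M(f) = ⅔ (M(f) = -⅓*(-2) = ⅔)
h(F, b) = -4 + b (h(F, b) = b - 4 = -4 + b)
L = 22/3 (L = -(⅔ + (-4 - 4)) = -(⅔ - 8) = -1*(-22/3) = 22/3 ≈ 7.3333)
(E(8)*L)*(-17) = -8*22/3*(-17) = -176/3*(-17) = 2992/3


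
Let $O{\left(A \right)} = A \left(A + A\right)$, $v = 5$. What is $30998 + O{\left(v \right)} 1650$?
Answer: $113498$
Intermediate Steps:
$O{\left(A \right)} = 2 A^{2}$ ($O{\left(A \right)} = A 2 A = 2 A^{2}$)
$30998 + O{\left(v \right)} 1650 = 30998 + 2 \cdot 5^{2} \cdot 1650 = 30998 + 2 \cdot 25 \cdot 1650 = 30998 + 50 \cdot 1650 = 30998 + 82500 = 113498$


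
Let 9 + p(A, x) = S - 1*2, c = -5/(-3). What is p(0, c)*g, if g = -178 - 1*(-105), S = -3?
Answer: 1022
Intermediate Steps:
g = -73 (g = -178 + 105 = -73)
c = 5/3 (c = -5*(-⅓) = 5/3 ≈ 1.6667)
p(A, x) = -14 (p(A, x) = -9 + (-3 - 1*2) = -9 + (-3 - 2) = -9 - 5 = -14)
p(0, c)*g = -14*(-73) = 1022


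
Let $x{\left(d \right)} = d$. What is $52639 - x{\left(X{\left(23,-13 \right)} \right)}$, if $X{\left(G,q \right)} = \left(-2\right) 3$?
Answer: $52645$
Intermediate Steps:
$X{\left(G,q \right)} = -6$
$52639 - x{\left(X{\left(23,-13 \right)} \right)} = 52639 - -6 = 52639 + 6 = 52645$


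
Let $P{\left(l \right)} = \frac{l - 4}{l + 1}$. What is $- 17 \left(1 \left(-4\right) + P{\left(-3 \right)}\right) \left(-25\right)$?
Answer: $- \frac{425}{2} \approx -212.5$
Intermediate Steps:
$P{\left(l \right)} = \frac{-4 + l}{1 + l}$
$- 17 \left(1 \left(-4\right) + P{\left(-3 \right)}\right) \left(-25\right) = - 17 \left(1 \left(-4\right) + \frac{-4 - 3}{1 - 3}\right) \left(-25\right) = - 17 \left(-4 + \frac{1}{-2} \left(-7\right)\right) \left(-25\right) = - 17 \left(-4 - - \frac{7}{2}\right) \left(-25\right) = - 17 \left(-4 + \frac{7}{2}\right) \left(-25\right) = \left(-17\right) \left(- \frac{1}{2}\right) \left(-25\right) = \frac{17}{2} \left(-25\right) = - \frac{425}{2}$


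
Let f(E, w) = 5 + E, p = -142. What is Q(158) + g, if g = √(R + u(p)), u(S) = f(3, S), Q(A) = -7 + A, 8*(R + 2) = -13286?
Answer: 151 + I*√6619/2 ≈ 151.0 + 40.679*I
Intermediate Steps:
R = -6651/4 (R = -2 + (⅛)*(-13286) = -2 - 6643/4 = -6651/4 ≈ -1662.8)
u(S) = 8 (u(S) = 5 + 3 = 8)
g = I*√6619/2 (g = √(-6651/4 + 8) = √(-6619/4) = I*√6619/2 ≈ 40.679*I)
Q(158) + g = (-7 + 158) + I*√6619/2 = 151 + I*√6619/2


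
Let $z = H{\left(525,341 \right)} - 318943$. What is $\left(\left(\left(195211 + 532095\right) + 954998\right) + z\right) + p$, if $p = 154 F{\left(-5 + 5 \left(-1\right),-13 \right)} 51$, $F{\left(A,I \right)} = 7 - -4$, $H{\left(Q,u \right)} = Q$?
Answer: $1450280$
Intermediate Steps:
$F{\left(A,I \right)} = 11$ ($F{\left(A,I \right)} = 7 + 4 = 11$)
$z = -318418$ ($z = 525 - 318943 = -318418$)
$p = 86394$ ($p = 154 \cdot 11 \cdot 51 = 1694 \cdot 51 = 86394$)
$\left(\left(\left(195211 + 532095\right) + 954998\right) + z\right) + p = \left(\left(\left(195211 + 532095\right) + 954998\right) - 318418\right) + 86394 = \left(\left(727306 + 954998\right) - 318418\right) + 86394 = \left(1682304 - 318418\right) + 86394 = 1363886 + 86394 = 1450280$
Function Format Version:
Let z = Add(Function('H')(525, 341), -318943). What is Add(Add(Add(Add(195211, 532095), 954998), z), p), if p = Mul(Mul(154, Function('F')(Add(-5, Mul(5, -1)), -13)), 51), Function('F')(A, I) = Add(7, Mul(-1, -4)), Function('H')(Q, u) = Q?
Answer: 1450280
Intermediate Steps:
Function('F')(A, I) = 11 (Function('F')(A, I) = Add(7, 4) = 11)
z = -318418 (z = Add(525, -318943) = -318418)
p = 86394 (p = Mul(Mul(154, 11), 51) = Mul(1694, 51) = 86394)
Add(Add(Add(Add(195211, 532095), 954998), z), p) = Add(Add(Add(Add(195211, 532095), 954998), -318418), 86394) = Add(Add(Add(727306, 954998), -318418), 86394) = Add(Add(1682304, -318418), 86394) = Add(1363886, 86394) = 1450280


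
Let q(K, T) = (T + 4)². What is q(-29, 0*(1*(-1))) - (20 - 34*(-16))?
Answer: -548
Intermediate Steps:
q(K, T) = (4 + T)²
q(-29, 0*(1*(-1))) - (20 - 34*(-16)) = (4 + 0*(1*(-1)))² - (20 - 34*(-16)) = (4 + 0*(-1))² - (20 + 544) = (4 + 0)² - 1*564 = 4² - 564 = 16 - 564 = -548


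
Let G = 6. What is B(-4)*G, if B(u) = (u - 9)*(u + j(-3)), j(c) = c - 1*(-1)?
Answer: 468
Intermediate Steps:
j(c) = 1 + c (j(c) = c + 1 = 1 + c)
B(u) = (-9 + u)*(-2 + u) (B(u) = (u - 9)*(u + (1 - 3)) = (-9 + u)*(u - 2) = (-9 + u)*(-2 + u))
B(-4)*G = (18 + (-4)² - 11*(-4))*6 = (18 + 16 + 44)*6 = 78*6 = 468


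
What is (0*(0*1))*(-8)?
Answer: 0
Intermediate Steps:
(0*(0*1))*(-8) = (0*0)*(-8) = 0*(-8) = 0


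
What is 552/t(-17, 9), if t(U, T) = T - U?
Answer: 276/13 ≈ 21.231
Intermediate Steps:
552/t(-17, 9) = 552/(9 - 1*(-17)) = 552/(9 + 17) = 552/26 = 552*(1/26) = 276/13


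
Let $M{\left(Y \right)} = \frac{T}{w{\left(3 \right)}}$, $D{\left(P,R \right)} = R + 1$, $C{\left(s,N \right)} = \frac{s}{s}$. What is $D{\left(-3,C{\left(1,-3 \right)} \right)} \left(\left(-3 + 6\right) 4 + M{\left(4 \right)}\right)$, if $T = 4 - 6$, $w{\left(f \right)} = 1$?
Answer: $20$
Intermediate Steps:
$C{\left(s,N \right)} = 1$
$D{\left(P,R \right)} = 1 + R$
$T = -2$ ($T = 4 - 6 = -2$)
$M{\left(Y \right)} = -2$ ($M{\left(Y \right)} = - \frac{2}{1} = \left(-2\right) 1 = -2$)
$D{\left(-3,C{\left(1,-3 \right)} \right)} \left(\left(-3 + 6\right) 4 + M{\left(4 \right)}\right) = \left(1 + 1\right) \left(\left(-3 + 6\right) 4 - 2\right) = 2 \left(3 \cdot 4 - 2\right) = 2 \left(12 - 2\right) = 2 \cdot 10 = 20$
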